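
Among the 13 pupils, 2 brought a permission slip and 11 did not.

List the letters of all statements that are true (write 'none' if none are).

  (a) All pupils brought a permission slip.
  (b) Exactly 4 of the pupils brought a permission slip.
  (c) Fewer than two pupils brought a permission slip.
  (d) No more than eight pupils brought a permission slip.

|A| = 13, |A ∩ B| = 2, |A ∖ B| = 11.
(a) A ⊆ B, i.e. every element of A is in B (|A ∖ B| = 0): fails.
(b) |A ∩ B| = 4: fails.
(c) |A ∩ B| < 2: fails.
(d) |A ∩ B| ≤ 8: holds.

(d)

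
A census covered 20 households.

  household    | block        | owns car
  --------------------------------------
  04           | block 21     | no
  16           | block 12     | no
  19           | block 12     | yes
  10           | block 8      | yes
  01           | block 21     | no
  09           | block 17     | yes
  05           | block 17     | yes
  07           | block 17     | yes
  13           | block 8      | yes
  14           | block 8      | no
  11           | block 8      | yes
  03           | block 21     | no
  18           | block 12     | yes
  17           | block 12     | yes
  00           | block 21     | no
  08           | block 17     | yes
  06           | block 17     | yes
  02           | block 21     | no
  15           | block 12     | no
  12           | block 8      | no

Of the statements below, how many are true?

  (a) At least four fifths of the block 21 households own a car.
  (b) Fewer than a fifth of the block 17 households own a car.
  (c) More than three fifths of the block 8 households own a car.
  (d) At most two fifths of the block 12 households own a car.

0

(a) block 21: |A| = 5, |A ∩ B| = 0; needs |A ∩ B| / |A| ≥ 4/5 — false.
(b) block 17: |A| = 5, |A ∩ B| = 5; needs |A ∩ B| / |A| < 1/5 — false.
(c) block 8: |A| = 5, |A ∩ B| = 3; needs |A ∩ B| / |A| > 3/5 — false.
(d) block 12: |A| = 5, |A ∩ B| = 3; needs |A ∩ B| / |A| ≤ 2/5 — false.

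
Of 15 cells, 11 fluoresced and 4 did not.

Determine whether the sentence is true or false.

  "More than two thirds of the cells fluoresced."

'More than two thirds of the cells fluoresced' holds iff |A ∩ B| / |A| > 2/3.
|A| = 15, |A ∩ B| = 11, |A ∖ B| = 4.
|A ∩ B|/|A| = 11/15, so the statement is true.

True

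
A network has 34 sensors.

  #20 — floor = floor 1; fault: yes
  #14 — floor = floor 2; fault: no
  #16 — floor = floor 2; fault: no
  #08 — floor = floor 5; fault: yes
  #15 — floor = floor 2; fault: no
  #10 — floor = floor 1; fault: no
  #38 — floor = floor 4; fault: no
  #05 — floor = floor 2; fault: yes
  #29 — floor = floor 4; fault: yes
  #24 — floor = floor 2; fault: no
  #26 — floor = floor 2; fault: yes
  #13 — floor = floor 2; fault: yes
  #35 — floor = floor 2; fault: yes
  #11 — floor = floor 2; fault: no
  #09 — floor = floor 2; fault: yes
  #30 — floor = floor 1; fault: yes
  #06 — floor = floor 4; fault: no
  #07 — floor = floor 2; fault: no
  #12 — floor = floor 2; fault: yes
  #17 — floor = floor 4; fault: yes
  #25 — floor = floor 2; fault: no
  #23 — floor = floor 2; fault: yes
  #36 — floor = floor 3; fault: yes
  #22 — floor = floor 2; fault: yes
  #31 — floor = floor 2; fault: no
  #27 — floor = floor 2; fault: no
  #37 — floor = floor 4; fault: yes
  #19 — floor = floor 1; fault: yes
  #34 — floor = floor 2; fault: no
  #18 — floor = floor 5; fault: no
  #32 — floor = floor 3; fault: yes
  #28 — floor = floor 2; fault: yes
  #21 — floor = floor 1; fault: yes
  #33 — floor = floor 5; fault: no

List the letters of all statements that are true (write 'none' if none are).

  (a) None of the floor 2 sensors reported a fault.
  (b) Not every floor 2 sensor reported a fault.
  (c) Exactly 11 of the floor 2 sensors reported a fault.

(b)

|A| = 19, |A ∩ B| = 9, |A ∖ B| = 10.
(a) A ∩ B = ∅ (|A ∩ B| = 0): fails.
(b) A ⊄ B (|A ∖ B| ≥ 1): holds.
(c) |A ∩ B| = 11: fails.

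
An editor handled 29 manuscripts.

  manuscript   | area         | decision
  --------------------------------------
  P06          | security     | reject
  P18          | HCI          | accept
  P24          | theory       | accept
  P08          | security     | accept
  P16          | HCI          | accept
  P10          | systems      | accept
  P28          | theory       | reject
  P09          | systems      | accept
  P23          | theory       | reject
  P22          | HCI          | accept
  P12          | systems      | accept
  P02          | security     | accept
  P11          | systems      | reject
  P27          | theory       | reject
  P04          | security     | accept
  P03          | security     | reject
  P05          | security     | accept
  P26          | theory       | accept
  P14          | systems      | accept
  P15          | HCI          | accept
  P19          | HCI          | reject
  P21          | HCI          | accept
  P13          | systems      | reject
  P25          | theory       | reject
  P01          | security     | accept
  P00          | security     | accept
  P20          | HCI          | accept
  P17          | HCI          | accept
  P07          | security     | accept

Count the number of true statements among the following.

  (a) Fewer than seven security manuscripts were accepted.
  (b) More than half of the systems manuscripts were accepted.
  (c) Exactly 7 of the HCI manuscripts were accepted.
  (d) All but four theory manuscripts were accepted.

(a) security: |A| = 9, |A ∩ B| = 7; needs |A ∩ B| < 7 — false.
(b) systems: |A| = 6, |A ∩ B| = 4; needs |A ∩ B| > |A ∖ B| — true.
(c) HCI: |A| = 8, |A ∩ B| = 7; needs |A ∩ B| = 7 — true.
(d) theory: |A| = 6, |A ∩ B| = 2; needs |A ∖ B| = 4 — true.

3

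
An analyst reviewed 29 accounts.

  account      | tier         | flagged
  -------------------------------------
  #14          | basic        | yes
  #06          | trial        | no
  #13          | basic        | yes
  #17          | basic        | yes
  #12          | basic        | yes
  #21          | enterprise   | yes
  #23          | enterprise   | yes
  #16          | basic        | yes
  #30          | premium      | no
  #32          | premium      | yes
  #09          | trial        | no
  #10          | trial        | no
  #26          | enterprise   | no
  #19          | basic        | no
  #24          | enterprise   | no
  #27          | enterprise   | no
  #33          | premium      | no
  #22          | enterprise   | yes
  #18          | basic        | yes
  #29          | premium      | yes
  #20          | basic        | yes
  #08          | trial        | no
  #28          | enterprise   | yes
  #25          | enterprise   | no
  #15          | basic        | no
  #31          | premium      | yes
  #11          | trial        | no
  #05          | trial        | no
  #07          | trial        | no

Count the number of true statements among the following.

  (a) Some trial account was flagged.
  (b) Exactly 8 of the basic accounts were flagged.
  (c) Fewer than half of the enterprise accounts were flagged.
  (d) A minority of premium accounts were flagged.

0

(a) trial: |A| = 7, |A ∩ B| = 0; needs A ∩ B ≠ ∅ (|A ∩ B| ≥ 1) — false.
(b) basic: |A| = 9, |A ∩ B| = 7; needs |A ∩ B| = 8 — false.
(c) enterprise: |A| = 8, |A ∩ B| = 4; needs |A ∩ B| < |A ∖ B| — false.
(d) premium: |A| = 5, |A ∩ B| = 3; needs |A ∩ B| < |A ∖ B| — false.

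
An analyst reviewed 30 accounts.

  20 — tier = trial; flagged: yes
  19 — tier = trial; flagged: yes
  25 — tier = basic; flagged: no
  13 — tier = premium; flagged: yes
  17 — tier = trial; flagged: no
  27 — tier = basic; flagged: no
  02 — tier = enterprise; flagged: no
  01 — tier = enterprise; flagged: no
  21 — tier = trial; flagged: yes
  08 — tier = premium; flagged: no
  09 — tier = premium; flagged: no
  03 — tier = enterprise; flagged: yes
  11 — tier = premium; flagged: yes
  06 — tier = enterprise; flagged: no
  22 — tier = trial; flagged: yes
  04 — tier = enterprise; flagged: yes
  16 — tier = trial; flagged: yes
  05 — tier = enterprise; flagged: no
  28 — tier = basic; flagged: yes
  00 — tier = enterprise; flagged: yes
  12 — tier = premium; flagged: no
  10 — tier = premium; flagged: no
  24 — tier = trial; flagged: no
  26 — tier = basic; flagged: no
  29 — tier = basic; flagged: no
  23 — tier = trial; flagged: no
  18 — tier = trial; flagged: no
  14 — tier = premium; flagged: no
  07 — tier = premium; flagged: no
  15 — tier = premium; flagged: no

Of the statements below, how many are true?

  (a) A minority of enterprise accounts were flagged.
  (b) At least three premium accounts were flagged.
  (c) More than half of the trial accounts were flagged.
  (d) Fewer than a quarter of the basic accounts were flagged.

(a) enterprise: |A| = 7, |A ∩ B| = 3; needs |A ∩ B| < |A ∖ B| — true.
(b) premium: |A| = 9, |A ∩ B| = 2; needs |A ∩ B| ≥ 3 — false.
(c) trial: |A| = 9, |A ∩ B| = 5; needs |A ∩ B| > |A ∖ B| — true.
(d) basic: |A| = 5, |A ∩ B| = 1; needs |A ∩ B| / |A| < 1/4 — true.

3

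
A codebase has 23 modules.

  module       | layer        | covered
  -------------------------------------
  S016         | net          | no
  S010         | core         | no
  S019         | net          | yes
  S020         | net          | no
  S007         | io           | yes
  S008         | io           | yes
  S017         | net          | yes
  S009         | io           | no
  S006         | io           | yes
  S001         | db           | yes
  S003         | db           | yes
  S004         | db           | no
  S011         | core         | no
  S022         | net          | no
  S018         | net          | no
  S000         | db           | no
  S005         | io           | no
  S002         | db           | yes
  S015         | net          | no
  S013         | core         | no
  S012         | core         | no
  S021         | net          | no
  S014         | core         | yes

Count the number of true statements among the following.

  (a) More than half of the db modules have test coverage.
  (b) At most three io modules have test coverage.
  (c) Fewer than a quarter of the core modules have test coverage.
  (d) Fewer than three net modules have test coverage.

(a) db: |A| = 5, |A ∩ B| = 3; needs |A ∩ B| > |A ∖ B| — true.
(b) io: |A| = 5, |A ∩ B| = 3; needs |A ∩ B| ≤ 3 — true.
(c) core: |A| = 5, |A ∩ B| = 1; needs |A ∩ B| / |A| < 1/4 — true.
(d) net: |A| = 8, |A ∩ B| = 2; needs |A ∩ B| < 3 — true.

4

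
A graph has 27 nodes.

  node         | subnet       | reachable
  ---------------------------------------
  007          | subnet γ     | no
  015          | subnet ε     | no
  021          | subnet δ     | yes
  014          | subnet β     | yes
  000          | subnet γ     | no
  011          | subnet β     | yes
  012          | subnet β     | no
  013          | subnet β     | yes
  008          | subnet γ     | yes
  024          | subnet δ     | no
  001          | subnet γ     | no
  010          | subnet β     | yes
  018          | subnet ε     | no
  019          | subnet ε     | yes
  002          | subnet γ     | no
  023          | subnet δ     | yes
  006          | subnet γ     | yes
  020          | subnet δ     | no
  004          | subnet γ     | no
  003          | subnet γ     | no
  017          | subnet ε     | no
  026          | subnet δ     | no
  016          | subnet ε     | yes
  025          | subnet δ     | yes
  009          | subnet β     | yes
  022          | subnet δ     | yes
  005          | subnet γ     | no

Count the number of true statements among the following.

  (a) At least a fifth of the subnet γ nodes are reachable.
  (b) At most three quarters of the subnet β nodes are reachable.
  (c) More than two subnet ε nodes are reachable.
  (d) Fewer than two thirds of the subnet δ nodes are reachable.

2

(a) subnet γ: |A| = 9, |A ∩ B| = 2; needs |A ∩ B| / |A| ≥ 1/5 — true.
(b) subnet β: |A| = 6, |A ∩ B| = 5; needs |A ∩ B| / |A| ≤ 3/4 — false.
(c) subnet ε: |A| = 5, |A ∩ B| = 2; needs |A ∩ B| > 2 — false.
(d) subnet δ: |A| = 7, |A ∩ B| = 4; needs |A ∩ B| / |A| < 2/3 — true.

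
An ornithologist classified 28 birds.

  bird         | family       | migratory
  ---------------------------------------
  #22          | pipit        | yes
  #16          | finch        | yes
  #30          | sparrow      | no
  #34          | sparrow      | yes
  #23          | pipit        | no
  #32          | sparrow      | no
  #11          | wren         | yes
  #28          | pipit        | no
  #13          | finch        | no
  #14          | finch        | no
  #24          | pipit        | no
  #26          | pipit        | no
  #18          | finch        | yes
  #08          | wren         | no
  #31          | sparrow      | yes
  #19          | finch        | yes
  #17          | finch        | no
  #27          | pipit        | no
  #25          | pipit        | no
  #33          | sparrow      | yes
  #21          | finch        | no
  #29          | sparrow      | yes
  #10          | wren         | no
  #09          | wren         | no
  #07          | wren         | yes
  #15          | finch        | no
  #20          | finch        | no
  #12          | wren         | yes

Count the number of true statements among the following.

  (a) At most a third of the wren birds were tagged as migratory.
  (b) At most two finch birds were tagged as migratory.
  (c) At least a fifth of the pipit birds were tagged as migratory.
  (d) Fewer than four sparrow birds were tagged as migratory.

(a) wren: |A| = 6, |A ∩ B| = 3; needs |A ∩ B| / |A| ≤ 1/3 — false.
(b) finch: |A| = 9, |A ∩ B| = 3; needs |A ∩ B| ≤ 2 — false.
(c) pipit: |A| = 7, |A ∩ B| = 1; needs |A ∩ B| / |A| ≥ 1/5 — false.
(d) sparrow: |A| = 6, |A ∩ B| = 4; needs |A ∩ B| < 4 — false.

0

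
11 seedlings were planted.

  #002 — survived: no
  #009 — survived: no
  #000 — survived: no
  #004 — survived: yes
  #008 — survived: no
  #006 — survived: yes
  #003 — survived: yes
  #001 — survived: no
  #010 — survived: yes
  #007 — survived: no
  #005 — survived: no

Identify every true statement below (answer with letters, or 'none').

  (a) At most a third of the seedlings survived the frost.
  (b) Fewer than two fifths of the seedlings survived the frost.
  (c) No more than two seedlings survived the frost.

(b)

|A| = 11, |A ∩ B| = 4, |A ∖ B| = 7.
(a) |A ∩ B| / |A| ≤ 1/3: fails.
(b) |A ∩ B| / |A| < 2/5: holds.
(c) |A ∩ B| ≤ 2: fails.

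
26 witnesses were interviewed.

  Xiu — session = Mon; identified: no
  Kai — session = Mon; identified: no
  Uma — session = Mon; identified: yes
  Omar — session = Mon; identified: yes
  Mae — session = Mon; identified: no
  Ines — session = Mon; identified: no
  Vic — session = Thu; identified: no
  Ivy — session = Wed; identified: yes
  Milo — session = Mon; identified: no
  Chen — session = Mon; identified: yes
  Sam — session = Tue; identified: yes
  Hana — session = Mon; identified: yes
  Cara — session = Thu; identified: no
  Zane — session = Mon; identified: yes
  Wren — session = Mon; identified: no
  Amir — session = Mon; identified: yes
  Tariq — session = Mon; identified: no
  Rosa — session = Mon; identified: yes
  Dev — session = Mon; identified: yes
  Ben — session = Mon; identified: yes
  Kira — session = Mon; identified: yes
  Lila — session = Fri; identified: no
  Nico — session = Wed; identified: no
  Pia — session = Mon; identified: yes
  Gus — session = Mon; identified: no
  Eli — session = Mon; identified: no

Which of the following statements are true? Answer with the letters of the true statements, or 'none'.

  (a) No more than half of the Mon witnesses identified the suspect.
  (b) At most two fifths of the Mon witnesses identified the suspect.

|A| = 20, |A ∩ B| = 11, |A ∖ B| = 9.
(a) |A ∩ B| ≤ |A ∖ B|: fails.
(b) |A ∩ B| / |A| ≤ 2/5: fails.

none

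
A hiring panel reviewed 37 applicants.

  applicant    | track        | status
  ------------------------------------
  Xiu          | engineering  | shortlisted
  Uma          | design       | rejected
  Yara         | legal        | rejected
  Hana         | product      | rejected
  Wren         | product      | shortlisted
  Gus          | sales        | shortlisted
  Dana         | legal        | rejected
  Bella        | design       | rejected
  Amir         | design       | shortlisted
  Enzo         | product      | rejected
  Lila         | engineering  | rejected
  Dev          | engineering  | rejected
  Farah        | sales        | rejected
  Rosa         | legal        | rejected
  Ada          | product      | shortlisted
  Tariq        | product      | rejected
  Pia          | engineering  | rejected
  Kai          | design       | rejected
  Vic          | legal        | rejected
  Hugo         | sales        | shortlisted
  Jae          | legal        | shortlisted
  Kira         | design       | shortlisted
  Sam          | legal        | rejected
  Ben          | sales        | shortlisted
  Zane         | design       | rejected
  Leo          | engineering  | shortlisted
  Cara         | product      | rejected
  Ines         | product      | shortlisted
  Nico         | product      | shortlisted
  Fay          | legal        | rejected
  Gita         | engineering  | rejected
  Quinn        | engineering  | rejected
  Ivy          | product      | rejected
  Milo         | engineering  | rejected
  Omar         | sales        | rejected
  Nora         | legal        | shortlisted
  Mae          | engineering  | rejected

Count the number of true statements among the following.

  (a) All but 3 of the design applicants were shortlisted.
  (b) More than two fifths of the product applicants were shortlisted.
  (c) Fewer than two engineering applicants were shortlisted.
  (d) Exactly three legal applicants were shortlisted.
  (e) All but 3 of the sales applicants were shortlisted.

1

(a) design: |A| = 6, |A ∩ B| = 2; needs |A ∖ B| = 3 — false.
(b) product: |A| = 9, |A ∩ B| = 4; needs |A ∩ B| / |A| > 2/5 — true.
(c) engineering: |A| = 9, |A ∩ B| = 2; needs |A ∩ B| < 2 — false.
(d) legal: |A| = 8, |A ∩ B| = 2; needs |A ∩ B| = 3 — false.
(e) sales: |A| = 5, |A ∩ B| = 3; needs |A ∖ B| = 3 — false.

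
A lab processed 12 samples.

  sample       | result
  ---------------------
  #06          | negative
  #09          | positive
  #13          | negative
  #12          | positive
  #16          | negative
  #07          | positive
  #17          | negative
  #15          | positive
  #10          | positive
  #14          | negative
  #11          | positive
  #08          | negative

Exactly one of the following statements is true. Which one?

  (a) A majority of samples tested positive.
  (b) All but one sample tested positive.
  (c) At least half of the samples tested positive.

|A| = 12, |A ∩ B| = 6, |A ∖ B| = 6.
(a) requires |A ∩ B| > |A ∖ B|: false.
(b) requires |A ∖ B| = 1: false.
(c) requires |A ∩ B| ≥ |A ∖ B|: true.

(c)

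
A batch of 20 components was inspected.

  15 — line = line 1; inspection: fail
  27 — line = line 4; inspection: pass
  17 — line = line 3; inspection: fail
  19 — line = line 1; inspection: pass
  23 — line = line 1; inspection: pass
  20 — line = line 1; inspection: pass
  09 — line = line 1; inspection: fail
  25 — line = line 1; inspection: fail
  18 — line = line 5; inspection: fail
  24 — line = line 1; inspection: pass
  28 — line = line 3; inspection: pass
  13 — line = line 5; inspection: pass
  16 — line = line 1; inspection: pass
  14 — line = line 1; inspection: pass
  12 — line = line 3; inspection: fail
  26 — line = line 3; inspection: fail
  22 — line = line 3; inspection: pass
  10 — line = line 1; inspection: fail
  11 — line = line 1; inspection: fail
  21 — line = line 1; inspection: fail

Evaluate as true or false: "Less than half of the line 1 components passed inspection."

'Less than half of the line 1 components passed inspection' holds iff |A ∩ B| < |A ∖ B|.
A (the restrictor) = {15, 19, 23, 20, 09, 25, 24, 16, 14, 10, 11, 21}, |A| = 12.
A ∩ B = {19, 23, 20, 24, 16, 14}, so |A ∩ B| = 6.
A ∖ B = {15, 09, 25, 10, 11, 21}, so |A ∖ B| = 6.
6 = 6, so the statement is false.

False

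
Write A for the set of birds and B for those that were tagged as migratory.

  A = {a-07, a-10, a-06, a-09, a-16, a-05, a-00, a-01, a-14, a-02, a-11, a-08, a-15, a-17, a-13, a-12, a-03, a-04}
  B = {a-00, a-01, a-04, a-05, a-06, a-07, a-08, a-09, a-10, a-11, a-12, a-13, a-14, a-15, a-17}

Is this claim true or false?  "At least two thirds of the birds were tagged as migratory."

Truth condition: |A ∩ B| / |A| ≥ 2/3.
|A| = 18, |A ∩ B| = 15, |A ∖ B| = 3.
|A ∩ B|/|A| = 15/18, so the statement is true.

True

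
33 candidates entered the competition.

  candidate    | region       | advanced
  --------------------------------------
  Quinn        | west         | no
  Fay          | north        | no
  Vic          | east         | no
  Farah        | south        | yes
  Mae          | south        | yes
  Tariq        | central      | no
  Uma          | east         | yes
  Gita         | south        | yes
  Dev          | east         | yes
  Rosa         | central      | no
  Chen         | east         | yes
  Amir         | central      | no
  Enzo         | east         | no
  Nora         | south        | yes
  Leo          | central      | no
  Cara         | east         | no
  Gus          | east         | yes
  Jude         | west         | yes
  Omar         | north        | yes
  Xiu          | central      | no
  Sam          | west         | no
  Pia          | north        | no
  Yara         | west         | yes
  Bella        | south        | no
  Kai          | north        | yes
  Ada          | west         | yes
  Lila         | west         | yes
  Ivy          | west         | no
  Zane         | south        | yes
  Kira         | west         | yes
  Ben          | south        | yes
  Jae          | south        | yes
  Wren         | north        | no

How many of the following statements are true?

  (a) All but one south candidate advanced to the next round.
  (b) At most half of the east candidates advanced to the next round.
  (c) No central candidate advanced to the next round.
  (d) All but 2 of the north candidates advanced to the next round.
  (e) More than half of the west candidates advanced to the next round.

(a) south: |A| = 8, |A ∩ B| = 7; needs |A ∖ B| = 1 — true.
(b) east: |A| = 7, |A ∩ B| = 4; needs |A ∩ B| ≤ |A ∖ B| — false.
(c) central: |A| = 5, |A ∩ B| = 0; needs A ∩ B = ∅ (|A ∩ B| = 0) — true.
(d) north: |A| = 5, |A ∩ B| = 2; needs |A ∖ B| = 2 — false.
(e) west: |A| = 8, |A ∩ B| = 5; needs |A ∩ B| > |A ∖ B| — true.

3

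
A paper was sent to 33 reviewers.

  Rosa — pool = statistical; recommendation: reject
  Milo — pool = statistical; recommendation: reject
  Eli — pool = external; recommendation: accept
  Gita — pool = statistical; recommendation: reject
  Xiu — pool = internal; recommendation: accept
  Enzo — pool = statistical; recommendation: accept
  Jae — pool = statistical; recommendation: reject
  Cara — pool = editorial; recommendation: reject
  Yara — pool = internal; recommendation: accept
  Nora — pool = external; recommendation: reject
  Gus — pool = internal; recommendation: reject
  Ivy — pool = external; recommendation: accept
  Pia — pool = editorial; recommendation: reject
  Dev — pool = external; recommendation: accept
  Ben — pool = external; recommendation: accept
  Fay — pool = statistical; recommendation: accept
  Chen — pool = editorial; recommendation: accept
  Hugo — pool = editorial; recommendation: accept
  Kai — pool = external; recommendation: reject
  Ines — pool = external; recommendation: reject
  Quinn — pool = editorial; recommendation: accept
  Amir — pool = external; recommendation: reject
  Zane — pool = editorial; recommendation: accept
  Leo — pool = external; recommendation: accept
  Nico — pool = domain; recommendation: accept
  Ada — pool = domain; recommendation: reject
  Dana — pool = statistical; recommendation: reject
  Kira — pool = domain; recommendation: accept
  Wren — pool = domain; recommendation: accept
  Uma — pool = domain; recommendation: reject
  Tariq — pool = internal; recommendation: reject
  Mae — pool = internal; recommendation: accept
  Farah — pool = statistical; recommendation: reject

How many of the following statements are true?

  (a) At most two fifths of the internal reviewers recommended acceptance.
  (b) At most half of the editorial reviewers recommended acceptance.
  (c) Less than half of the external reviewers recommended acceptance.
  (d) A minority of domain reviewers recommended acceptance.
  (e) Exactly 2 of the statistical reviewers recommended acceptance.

1

(a) internal: |A| = 5, |A ∩ B| = 3; needs |A ∩ B| / |A| ≤ 2/5 — false.
(b) editorial: |A| = 6, |A ∩ B| = 4; needs |A ∩ B| ≤ |A ∖ B| — false.
(c) external: |A| = 9, |A ∩ B| = 5; needs |A ∩ B| < |A ∖ B| — false.
(d) domain: |A| = 5, |A ∩ B| = 3; needs |A ∩ B| < |A ∖ B| — false.
(e) statistical: |A| = 8, |A ∩ B| = 2; needs |A ∩ B| = 2 — true.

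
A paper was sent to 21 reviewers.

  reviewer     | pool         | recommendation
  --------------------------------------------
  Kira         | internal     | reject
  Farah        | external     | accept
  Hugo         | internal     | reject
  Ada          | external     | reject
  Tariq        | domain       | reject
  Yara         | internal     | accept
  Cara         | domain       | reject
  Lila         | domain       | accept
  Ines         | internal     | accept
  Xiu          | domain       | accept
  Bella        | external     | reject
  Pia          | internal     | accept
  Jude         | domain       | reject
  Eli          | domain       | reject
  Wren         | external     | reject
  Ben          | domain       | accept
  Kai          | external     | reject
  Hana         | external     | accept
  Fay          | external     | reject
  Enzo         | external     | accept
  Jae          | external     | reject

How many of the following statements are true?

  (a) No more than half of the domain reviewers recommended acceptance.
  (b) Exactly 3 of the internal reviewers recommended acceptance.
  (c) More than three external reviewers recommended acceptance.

2

(a) domain: |A| = 7, |A ∩ B| = 3; needs |A ∩ B| ≤ |A ∖ B| — true.
(b) internal: |A| = 5, |A ∩ B| = 3; needs |A ∩ B| = 3 — true.
(c) external: |A| = 9, |A ∩ B| = 3; needs |A ∩ B| > 3 — false.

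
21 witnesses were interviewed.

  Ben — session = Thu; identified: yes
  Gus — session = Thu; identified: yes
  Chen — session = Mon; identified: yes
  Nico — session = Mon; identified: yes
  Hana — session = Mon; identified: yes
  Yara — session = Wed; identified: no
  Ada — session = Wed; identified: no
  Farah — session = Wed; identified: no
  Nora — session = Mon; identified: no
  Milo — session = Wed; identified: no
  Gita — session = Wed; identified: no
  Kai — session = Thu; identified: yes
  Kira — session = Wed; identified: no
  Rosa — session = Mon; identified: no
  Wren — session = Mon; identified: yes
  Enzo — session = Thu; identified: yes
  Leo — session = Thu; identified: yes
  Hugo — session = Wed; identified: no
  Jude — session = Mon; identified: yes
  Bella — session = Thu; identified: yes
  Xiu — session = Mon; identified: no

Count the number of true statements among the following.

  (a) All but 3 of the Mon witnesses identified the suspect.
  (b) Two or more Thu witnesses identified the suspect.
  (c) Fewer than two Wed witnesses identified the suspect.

(a) Mon: |A| = 8, |A ∩ B| = 5; needs |A ∖ B| = 3 — true.
(b) Thu: |A| = 6, |A ∩ B| = 6; needs |A ∩ B| ≥ 2 — true.
(c) Wed: |A| = 7, |A ∩ B| = 0; needs |A ∩ B| < 2 — true.

3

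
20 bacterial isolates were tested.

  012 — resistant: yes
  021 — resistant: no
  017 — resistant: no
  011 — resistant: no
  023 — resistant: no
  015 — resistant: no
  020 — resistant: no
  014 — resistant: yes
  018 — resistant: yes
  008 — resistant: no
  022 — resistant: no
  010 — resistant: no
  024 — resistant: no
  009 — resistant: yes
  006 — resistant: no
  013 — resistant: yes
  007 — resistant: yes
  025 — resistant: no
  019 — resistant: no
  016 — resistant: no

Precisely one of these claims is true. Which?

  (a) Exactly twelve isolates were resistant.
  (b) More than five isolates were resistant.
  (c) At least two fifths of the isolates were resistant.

(b)

|A| = 20, |A ∩ B| = 6, |A ∖ B| = 14.
(a) requires |A ∩ B| = 12: false.
(b) requires |A ∩ B| > 5: true.
(c) requires |A ∩ B| / |A| ≥ 2/5: false.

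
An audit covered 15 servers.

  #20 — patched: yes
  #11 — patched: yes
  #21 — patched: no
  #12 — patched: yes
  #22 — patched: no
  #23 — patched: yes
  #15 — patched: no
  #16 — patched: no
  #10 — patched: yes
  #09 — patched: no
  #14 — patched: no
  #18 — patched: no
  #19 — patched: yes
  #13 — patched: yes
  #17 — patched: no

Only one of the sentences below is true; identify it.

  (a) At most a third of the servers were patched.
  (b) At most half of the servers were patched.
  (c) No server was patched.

(b)

|A| = 15, |A ∩ B| = 7, |A ∖ B| = 8.
(a) requires |A ∩ B| / |A| ≤ 1/3: false.
(b) requires |A ∩ B| ≤ |A ∖ B|: true.
(c) requires A ∩ B = ∅ (|A ∩ B| = 0): false.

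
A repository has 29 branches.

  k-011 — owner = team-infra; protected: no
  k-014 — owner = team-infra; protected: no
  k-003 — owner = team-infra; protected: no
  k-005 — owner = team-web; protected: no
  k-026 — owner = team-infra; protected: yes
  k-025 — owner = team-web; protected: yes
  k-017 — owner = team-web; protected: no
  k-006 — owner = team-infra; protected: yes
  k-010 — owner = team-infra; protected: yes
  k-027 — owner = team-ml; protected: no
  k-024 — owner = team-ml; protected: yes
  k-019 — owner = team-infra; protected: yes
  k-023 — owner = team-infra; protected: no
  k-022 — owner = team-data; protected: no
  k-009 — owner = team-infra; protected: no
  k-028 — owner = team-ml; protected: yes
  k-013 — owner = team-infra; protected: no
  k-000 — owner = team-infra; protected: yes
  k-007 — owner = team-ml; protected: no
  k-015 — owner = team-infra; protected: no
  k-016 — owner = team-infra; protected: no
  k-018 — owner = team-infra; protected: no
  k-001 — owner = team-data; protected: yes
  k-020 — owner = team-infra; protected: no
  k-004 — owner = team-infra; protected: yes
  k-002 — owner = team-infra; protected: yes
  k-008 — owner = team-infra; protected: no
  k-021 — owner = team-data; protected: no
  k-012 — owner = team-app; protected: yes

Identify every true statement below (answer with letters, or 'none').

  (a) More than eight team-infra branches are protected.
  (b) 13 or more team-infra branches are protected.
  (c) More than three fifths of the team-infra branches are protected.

none

|A| = 18, |A ∩ B| = 7, |A ∖ B| = 11.
(a) |A ∩ B| > 8: fails.
(b) |A ∩ B| ≥ 13: fails.
(c) |A ∩ B| / |A| > 3/5: fails.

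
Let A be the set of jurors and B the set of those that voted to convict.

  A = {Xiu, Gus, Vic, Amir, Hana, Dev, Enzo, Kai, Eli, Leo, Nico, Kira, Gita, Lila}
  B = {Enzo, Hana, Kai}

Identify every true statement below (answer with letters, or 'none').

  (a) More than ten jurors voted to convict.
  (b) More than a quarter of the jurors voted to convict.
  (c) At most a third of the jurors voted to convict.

(c)

|A| = 14, |A ∩ B| = 3, |A ∖ B| = 11.
(a) |A ∩ B| > 10: fails.
(b) |A ∩ B| / |A| > 1/4: fails.
(c) |A ∩ B| / |A| ≤ 1/3: holds.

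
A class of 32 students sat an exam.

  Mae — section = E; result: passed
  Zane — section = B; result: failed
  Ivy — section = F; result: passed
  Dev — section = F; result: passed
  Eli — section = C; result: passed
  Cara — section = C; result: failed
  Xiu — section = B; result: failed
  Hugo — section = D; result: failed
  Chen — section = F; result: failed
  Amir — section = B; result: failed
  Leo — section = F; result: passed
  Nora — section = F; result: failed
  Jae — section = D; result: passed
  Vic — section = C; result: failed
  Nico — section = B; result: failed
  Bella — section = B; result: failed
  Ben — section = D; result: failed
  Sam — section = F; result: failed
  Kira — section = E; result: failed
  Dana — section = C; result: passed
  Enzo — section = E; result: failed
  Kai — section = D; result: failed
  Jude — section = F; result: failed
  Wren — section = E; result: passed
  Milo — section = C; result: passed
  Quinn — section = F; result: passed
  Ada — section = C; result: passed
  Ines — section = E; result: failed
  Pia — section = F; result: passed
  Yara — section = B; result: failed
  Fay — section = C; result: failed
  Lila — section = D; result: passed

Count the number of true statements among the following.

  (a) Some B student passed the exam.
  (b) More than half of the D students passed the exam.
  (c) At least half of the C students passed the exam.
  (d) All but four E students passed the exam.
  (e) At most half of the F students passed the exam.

1

(a) B: |A| = 6, |A ∩ B| = 0; needs A ∩ B ≠ ∅ (|A ∩ B| ≥ 1) — false.
(b) D: |A| = 5, |A ∩ B| = 2; needs |A ∩ B| > |A ∖ B| — false.
(c) C: |A| = 7, |A ∩ B| = 4; needs |A ∩ B| ≥ |A ∖ B| — true.
(d) E: |A| = 5, |A ∩ B| = 2; needs |A ∖ B| = 4 — false.
(e) F: |A| = 9, |A ∩ B| = 5; needs |A ∩ B| ≤ |A ∖ B| — false.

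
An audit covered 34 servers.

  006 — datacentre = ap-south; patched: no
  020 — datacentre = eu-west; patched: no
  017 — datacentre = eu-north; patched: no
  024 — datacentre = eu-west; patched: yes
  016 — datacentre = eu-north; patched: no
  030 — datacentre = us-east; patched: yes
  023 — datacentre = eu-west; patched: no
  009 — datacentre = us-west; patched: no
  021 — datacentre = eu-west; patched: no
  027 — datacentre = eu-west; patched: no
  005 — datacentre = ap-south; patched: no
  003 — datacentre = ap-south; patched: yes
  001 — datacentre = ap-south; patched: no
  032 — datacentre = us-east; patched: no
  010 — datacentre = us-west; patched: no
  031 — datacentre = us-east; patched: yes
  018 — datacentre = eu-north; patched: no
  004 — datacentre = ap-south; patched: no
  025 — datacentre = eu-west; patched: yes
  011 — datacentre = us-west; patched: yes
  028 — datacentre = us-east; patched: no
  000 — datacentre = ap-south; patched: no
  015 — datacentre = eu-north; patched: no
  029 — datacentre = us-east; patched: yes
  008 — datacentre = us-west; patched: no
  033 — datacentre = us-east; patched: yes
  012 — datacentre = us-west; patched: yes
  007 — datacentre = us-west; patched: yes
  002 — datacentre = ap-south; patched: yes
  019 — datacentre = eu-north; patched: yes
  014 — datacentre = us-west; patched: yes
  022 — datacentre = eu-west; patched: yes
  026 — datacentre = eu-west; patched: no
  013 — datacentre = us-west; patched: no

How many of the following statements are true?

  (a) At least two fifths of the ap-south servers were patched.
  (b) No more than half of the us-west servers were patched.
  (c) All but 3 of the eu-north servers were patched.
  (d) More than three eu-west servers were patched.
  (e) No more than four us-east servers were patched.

2

(a) ap-south: |A| = 7, |A ∩ B| = 2; needs |A ∩ B| / |A| ≥ 2/5 — false.
(b) us-west: |A| = 8, |A ∩ B| = 4; needs |A ∩ B| ≤ |A ∖ B| — true.
(c) eu-north: |A| = 5, |A ∩ B| = 1; needs |A ∖ B| = 3 — false.
(d) eu-west: |A| = 8, |A ∩ B| = 3; needs |A ∩ B| > 3 — false.
(e) us-east: |A| = 6, |A ∩ B| = 4; needs |A ∩ B| ≤ 4 — true.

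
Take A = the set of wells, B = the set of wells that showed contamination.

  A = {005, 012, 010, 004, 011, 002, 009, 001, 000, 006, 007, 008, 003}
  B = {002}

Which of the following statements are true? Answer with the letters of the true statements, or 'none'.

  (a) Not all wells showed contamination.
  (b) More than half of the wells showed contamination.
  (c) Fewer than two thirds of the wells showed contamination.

|A| = 13, |A ∩ B| = 1, |A ∖ B| = 12.
(a) A ⊄ B (|A ∖ B| ≥ 1): holds.
(b) |A ∩ B| > |A ∖ B|: fails.
(c) |A ∩ B| / |A| < 2/3: holds.

(a), (c)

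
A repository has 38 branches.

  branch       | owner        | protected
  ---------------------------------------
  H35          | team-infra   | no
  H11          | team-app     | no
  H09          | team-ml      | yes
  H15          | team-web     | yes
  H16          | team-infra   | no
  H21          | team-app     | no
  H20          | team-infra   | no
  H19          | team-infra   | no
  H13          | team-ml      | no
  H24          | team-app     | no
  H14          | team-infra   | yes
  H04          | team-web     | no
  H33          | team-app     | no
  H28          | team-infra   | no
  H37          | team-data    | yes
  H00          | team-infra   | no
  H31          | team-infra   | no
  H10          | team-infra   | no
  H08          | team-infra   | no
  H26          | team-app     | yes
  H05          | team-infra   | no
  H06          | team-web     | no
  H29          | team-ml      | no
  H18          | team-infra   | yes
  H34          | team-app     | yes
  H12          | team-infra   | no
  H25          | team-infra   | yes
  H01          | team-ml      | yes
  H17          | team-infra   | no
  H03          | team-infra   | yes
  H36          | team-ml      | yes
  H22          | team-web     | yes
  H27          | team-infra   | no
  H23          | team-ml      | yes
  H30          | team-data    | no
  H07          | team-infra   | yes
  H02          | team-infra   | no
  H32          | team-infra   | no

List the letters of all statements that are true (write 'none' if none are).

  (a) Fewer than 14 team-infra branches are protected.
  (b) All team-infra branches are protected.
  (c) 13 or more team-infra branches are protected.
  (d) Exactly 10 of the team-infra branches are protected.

|A| = 20, |A ∩ B| = 5, |A ∖ B| = 15.
(a) |A ∩ B| < 14: holds.
(b) A ⊆ B, i.e. every element of A is in B (|A ∖ B| = 0): fails.
(c) |A ∩ B| ≥ 13: fails.
(d) |A ∩ B| = 10: fails.

(a)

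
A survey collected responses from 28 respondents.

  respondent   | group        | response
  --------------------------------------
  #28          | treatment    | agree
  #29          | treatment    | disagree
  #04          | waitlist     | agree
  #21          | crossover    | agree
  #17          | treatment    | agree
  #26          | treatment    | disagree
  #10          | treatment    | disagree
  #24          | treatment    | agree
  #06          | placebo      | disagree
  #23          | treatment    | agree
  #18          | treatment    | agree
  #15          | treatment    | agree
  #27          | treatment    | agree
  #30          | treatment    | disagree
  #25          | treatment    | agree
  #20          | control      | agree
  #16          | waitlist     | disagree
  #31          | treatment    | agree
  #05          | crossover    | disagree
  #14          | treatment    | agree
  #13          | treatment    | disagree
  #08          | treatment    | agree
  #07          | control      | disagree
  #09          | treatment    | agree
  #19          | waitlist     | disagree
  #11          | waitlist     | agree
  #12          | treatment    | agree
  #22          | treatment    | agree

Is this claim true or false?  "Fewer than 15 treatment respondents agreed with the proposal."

True

The determiner here denotes the relation: |A ∩ B| < 15.
|A| = 19, |A ∩ B| = 14, |A ∖ B| = 5.
|A ∩ B| = 14, so the statement is true.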